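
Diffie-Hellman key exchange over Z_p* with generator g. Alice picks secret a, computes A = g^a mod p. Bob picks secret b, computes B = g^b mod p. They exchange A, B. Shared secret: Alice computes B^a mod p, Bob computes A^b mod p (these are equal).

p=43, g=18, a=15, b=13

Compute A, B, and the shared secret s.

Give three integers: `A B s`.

Answer: 22 29 2

Derivation:
A = 18^15 mod 43  (bits of 15 = 1111)
  bit 0 = 1: r = r^2 * 18 mod 43 = 1^2 * 18 = 1*18 = 18
  bit 1 = 1: r = r^2 * 18 mod 43 = 18^2 * 18 = 23*18 = 27
  bit 2 = 1: r = r^2 * 18 mod 43 = 27^2 * 18 = 41*18 = 7
  bit 3 = 1: r = r^2 * 18 mod 43 = 7^2 * 18 = 6*18 = 22
  -> A = 22
B = 18^13 mod 43  (bits of 13 = 1101)
  bit 0 = 1: r = r^2 * 18 mod 43 = 1^2 * 18 = 1*18 = 18
  bit 1 = 1: r = r^2 * 18 mod 43 = 18^2 * 18 = 23*18 = 27
  bit 2 = 0: r = r^2 mod 43 = 27^2 = 41
  bit 3 = 1: r = r^2 * 18 mod 43 = 41^2 * 18 = 4*18 = 29
  -> B = 29
s = B^a = 29^15 mod 43  (bits of 15 = 1111)
  bit 0 = 1: r = r^2 * 29 mod 43 = 1^2 * 29 = 1*29 = 29
  bit 1 = 1: r = r^2 * 29 mod 43 = 29^2 * 29 = 24*29 = 8
  bit 2 = 1: r = r^2 * 29 mod 43 = 8^2 * 29 = 21*29 = 7
  bit 3 = 1: r = r^2 * 29 mod 43 = 7^2 * 29 = 6*29 = 2
  -> s = B^a = 2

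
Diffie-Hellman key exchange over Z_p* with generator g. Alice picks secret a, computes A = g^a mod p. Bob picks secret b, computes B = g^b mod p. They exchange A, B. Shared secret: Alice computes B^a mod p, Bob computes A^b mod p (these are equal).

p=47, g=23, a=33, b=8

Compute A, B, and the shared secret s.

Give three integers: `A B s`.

Answer: 33 9 7

Derivation:
A = 23^33 mod 47  (bits of 33 = 100001)
  bit 0 = 1: r = r^2 * 23 mod 47 = 1^2 * 23 = 1*23 = 23
  bit 1 = 0: r = r^2 mod 47 = 23^2 = 12
  bit 2 = 0: r = r^2 mod 47 = 12^2 = 3
  bit 3 = 0: r = r^2 mod 47 = 3^2 = 9
  bit 4 = 0: r = r^2 mod 47 = 9^2 = 34
  bit 5 = 1: r = r^2 * 23 mod 47 = 34^2 * 23 = 28*23 = 33
  -> A = 33
B = 23^8 mod 47  (bits of 8 = 1000)
  bit 0 = 1: r = r^2 * 23 mod 47 = 1^2 * 23 = 1*23 = 23
  bit 1 = 0: r = r^2 mod 47 = 23^2 = 12
  bit 2 = 0: r = r^2 mod 47 = 12^2 = 3
  bit 3 = 0: r = r^2 mod 47 = 3^2 = 9
  -> B = 9
s = B^a = 9^33 mod 47  (bits of 33 = 100001)
  bit 0 = 1: r = r^2 * 9 mod 47 = 1^2 * 9 = 1*9 = 9
  bit 1 = 0: r = r^2 mod 47 = 9^2 = 34
  bit 2 = 0: r = r^2 mod 47 = 34^2 = 28
  bit 3 = 0: r = r^2 mod 47 = 28^2 = 32
  bit 4 = 0: r = r^2 mod 47 = 32^2 = 37
  bit 5 = 1: r = r^2 * 9 mod 47 = 37^2 * 9 = 6*9 = 7
  -> s = B^a = 7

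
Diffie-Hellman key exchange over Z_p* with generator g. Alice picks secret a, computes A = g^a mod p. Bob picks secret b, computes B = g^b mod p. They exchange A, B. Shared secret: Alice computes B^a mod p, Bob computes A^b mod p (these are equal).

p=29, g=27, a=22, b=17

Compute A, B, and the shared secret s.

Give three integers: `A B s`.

A = 27^22 mod 29  (bits of 22 = 10110)
  bit 0 = 1: r = r^2 * 27 mod 29 = 1^2 * 27 = 1*27 = 27
  bit 1 = 0: r = r^2 mod 29 = 27^2 = 4
  bit 2 = 1: r = r^2 * 27 mod 29 = 4^2 * 27 = 16*27 = 26
  bit 3 = 1: r = r^2 * 27 mod 29 = 26^2 * 27 = 9*27 = 11
  bit 4 = 0: r = r^2 mod 29 = 11^2 = 5
  -> A = 5
B = 27^17 mod 29  (bits of 17 = 10001)
  bit 0 = 1: r = r^2 * 27 mod 29 = 1^2 * 27 = 1*27 = 27
  bit 1 = 0: r = r^2 mod 29 = 27^2 = 4
  bit 2 = 0: r = r^2 mod 29 = 4^2 = 16
  bit 3 = 0: r = r^2 mod 29 = 16^2 = 24
  bit 4 = 1: r = r^2 * 27 mod 29 = 24^2 * 27 = 25*27 = 8
  -> B = 8
s = B^a = 8^22 mod 29  (bits of 22 = 10110)
  bit 0 = 1: r = r^2 * 8 mod 29 = 1^2 * 8 = 1*8 = 8
  bit 1 = 0: r = r^2 mod 29 = 8^2 = 6
  bit 2 = 1: r = r^2 * 8 mod 29 = 6^2 * 8 = 7*8 = 27
  bit 3 = 1: r = r^2 * 8 mod 29 = 27^2 * 8 = 4*8 = 3
  bit 4 = 0: r = r^2 mod 29 = 3^2 = 9
  -> s = B^a = 9

Answer: 5 8 9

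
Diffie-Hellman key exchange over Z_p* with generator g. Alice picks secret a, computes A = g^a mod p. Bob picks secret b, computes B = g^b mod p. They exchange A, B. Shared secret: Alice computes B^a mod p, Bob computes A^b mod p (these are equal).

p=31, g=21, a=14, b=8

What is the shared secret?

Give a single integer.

A = 21^14 mod 31  (bits of 14 = 1110)
  bit 0 = 1: r = r^2 * 21 mod 31 = 1^2 * 21 = 1*21 = 21
  bit 1 = 1: r = r^2 * 21 mod 31 = 21^2 * 21 = 7*21 = 23
  bit 2 = 1: r = r^2 * 21 mod 31 = 23^2 * 21 = 2*21 = 11
  bit 3 = 0: r = r^2 mod 31 = 11^2 = 28
  -> A = 28
B = 21^8 mod 31  (bits of 8 = 1000)
  bit 0 = 1: r = r^2 * 21 mod 31 = 1^2 * 21 = 1*21 = 21
  bit 1 = 0: r = r^2 mod 31 = 21^2 = 7
  bit 2 = 0: r = r^2 mod 31 = 7^2 = 18
  bit 3 = 0: r = r^2 mod 31 = 18^2 = 14
  -> B = 14
s = B^a = 14^14 mod 31  (bits of 14 = 1110)
  bit 0 = 1: r = r^2 * 14 mod 31 = 1^2 * 14 = 1*14 = 14
  bit 1 = 1: r = r^2 * 14 mod 31 = 14^2 * 14 = 10*14 = 16
  bit 2 = 1: r = r^2 * 14 mod 31 = 16^2 * 14 = 8*14 = 19
  bit 3 = 0: r = r^2 mod 31 = 19^2 = 20
  -> s = B^a = 20

Answer: 20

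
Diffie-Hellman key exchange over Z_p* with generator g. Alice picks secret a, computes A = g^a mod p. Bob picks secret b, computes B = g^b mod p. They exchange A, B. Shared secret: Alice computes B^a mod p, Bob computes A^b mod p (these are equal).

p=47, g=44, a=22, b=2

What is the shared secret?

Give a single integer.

Answer: 21

Derivation:
A = 44^22 mod 47  (bits of 22 = 10110)
  bit 0 = 1: r = r^2 * 44 mod 47 = 1^2 * 44 = 1*44 = 44
  bit 1 = 0: r = r^2 mod 47 = 44^2 = 9
  bit 2 = 1: r = r^2 * 44 mod 47 = 9^2 * 44 = 34*44 = 39
  bit 3 = 1: r = r^2 * 44 mod 47 = 39^2 * 44 = 17*44 = 43
  bit 4 = 0: r = r^2 mod 47 = 43^2 = 16
  -> A = 16
B = 44^2 mod 47  (bits of 2 = 10)
  bit 0 = 1: r = r^2 * 44 mod 47 = 1^2 * 44 = 1*44 = 44
  bit 1 = 0: r = r^2 mod 47 = 44^2 = 9
  -> B = 9
s = B^a = 9^22 mod 47  (bits of 22 = 10110)
  bit 0 = 1: r = r^2 * 9 mod 47 = 1^2 * 9 = 1*9 = 9
  bit 1 = 0: r = r^2 mod 47 = 9^2 = 34
  bit 2 = 1: r = r^2 * 9 mod 47 = 34^2 * 9 = 28*9 = 17
  bit 3 = 1: r = r^2 * 9 mod 47 = 17^2 * 9 = 7*9 = 16
  bit 4 = 0: r = r^2 mod 47 = 16^2 = 21
  -> s = B^a = 21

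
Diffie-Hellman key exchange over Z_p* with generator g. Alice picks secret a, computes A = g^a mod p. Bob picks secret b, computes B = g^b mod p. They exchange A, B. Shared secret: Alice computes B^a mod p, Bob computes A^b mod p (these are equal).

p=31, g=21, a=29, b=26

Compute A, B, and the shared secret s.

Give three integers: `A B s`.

A = 21^29 mod 31  (bits of 29 = 11101)
  bit 0 = 1: r = r^2 * 21 mod 31 = 1^2 * 21 = 1*21 = 21
  bit 1 = 1: r = r^2 * 21 mod 31 = 21^2 * 21 = 7*21 = 23
  bit 2 = 1: r = r^2 * 21 mod 31 = 23^2 * 21 = 2*21 = 11
  bit 3 = 0: r = r^2 mod 31 = 11^2 = 28
  bit 4 = 1: r = r^2 * 21 mod 31 = 28^2 * 21 = 9*21 = 3
  -> A = 3
B = 21^26 mod 31  (bits of 26 = 11010)
  bit 0 = 1: r = r^2 * 21 mod 31 = 1^2 * 21 = 1*21 = 21
  bit 1 = 1: r = r^2 * 21 mod 31 = 21^2 * 21 = 7*21 = 23
  bit 2 = 0: r = r^2 mod 31 = 23^2 = 2
  bit 3 = 1: r = r^2 * 21 mod 31 = 2^2 * 21 = 4*21 = 22
  bit 4 = 0: r = r^2 mod 31 = 22^2 = 19
  -> B = 19
s = B^a = 19^29 mod 31  (bits of 29 = 11101)
  bit 0 = 1: r = r^2 * 19 mod 31 = 1^2 * 19 = 1*19 = 19
  bit 1 = 1: r = r^2 * 19 mod 31 = 19^2 * 19 = 20*19 = 8
  bit 2 = 1: r = r^2 * 19 mod 31 = 8^2 * 19 = 2*19 = 7
  bit 3 = 0: r = r^2 mod 31 = 7^2 = 18
  bit 4 = 1: r = r^2 * 19 mod 31 = 18^2 * 19 = 14*19 = 18
  -> s = B^a = 18

Answer: 3 19 18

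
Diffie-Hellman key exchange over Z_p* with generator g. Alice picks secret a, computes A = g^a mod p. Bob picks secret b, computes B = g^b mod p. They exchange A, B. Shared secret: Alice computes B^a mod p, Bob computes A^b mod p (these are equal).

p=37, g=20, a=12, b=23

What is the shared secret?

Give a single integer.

Answer: 10

Derivation:
A = 20^12 mod 37  (bits of 12 = 1100)
  bit 0 = 1: r = r^2 * 20 mod 37 = 1^2 * 20 = 1*20 = 20
  bit 1 = 1: r = r^2 * 20 mod 37 = 20^2 * 20 = 30*20 = 8
  bit 2 = 0: r = r^2 mod 37 = 8^2 = 27
  bit 3 = 0: r = r^2 mod 37 = 27^2 = 26
  -> A = 26
B = 20^23 mod 37  (bits of 23 = 10111)
  bit 0 = 1: r = r^2 * 20 mod 37 = 1^2 * 20 = 1*20 = 20
  bit 1 = 0: r = r^2 mod 37 = 20^2 = 30
  bit 2 = 1: r = r^2 * 20 mod 37 = 30^2 * 20 = 12*20 = 18
  bit 3 = 1: r = r^2 * 20 mod 37 = 18^2 * 20 = 28*20 = 5
  bit 4 = 1: r = r^2 * 20 mod 37 = 5^2 * 20 = 25*20 = 19
  -> B = 19
s = B^a = 19^12 mod 37  (bits of 12 = 1100)
  bit 0 = 1: r = r^2 * 19 mod 37 = 1^2 * 19 = 1*19 = 19
  bit 1 = 1: r = r^2 * 19 mod 37 = 19^2 * 19 = 28*19 = 14
  bit 2 = 0: r = r^2 mod 37 = 14^2 = 11
  bit 3 = 0: r = r^2 mod 37 = 11^2 = 10
  -> s = B^a = 10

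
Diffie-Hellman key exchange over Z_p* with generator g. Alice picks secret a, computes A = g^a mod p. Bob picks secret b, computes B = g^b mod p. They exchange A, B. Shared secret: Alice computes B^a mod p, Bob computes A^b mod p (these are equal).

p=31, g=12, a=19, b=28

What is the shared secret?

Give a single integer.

A = 12^19 mod 31  (bits of 19 = 10011)
  bit 0 = 1: r = r^2 * 12 mod 31 = 1^2 * 12 = 1*12 = 12
  bit 1 = 0: r = r^2 mod 31 = 12^2 = 20
  bit 2 = 0: r = r^2 mod 31 = 20^2 = 28
  bit 3 = 1: r = r^2 * 12 mod 31 = 28^2 * 12 = 9*12 = 15
  bit 4 = 1: r = r^2 * 12 mod 31 = 15^2 * 12 = 8*12 = 3
  -> A = 3
B = 12^28 mod 31  (bits of 28 = 11100)
  bit 0 = 1: r = r^2 * 12 mod 31 = 1^2 * 12 = 1*12 = 12
  bit 1 = 1: r = r^2 * 12 mod 31 = 12^2 * 12 = 20*12 = 23
  bit 2 = 1: r = r^2 * 12 mod 31 = 23^2 * 12 = 2*12 = 24
  bit 3 = 0: r = r^2 mod 31 = 24^2 = 18
  bit 4 = 0: r = r^2 mod 31 = 18^2 = 14
  -> B = 14
s = B^a = 14^19 mod 31  (bits of 19 = 10011)
  bit 0 = 1: r = r^2 * 14 mod 31 = 1^2 * 14 = 1*14 = 14
  bit 1 = 0: r = r^2 mod 31 = 14^2 = 10
  bit 2 = 0: r = r^2 mod 31 = 10^2 = 7
  bit 3 = 1: r = r^2 * 14 mod 31 = 7^2 * 14 = 18*14 = 4
  bit 4 = 1: r = r^2 * 14 mod 31 = 4^2 * 14 = 16*14 = 7
  -> s = B^a = 7

Answer: 7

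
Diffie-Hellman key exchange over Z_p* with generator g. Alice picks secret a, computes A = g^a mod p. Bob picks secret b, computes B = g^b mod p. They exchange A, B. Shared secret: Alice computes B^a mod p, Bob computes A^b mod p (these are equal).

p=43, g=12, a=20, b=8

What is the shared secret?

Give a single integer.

A = 12^20 mod 43  (bits of 20 = 10100)
  bit 0 = 1: r = r^2 * 12 mod 43 = 1^2 * 12 = 1*12 = 12
  bit 1 = 0: r = r^2 mod 43 = 12^2 = 15
  bit 2 = 1: r = r^2 * 12 mod 43 = 15^2 * 12 = 10*12 = 34
  bit 3 = 0: r = r^2 mod 43 = 34^2 = 38
  bit 4 = 0: r = r^2 mod 43 = 38^2 = 25
  -> A = 25
B = 12^8 mod 43  (bits of 8 = 1000)
  bit 0 = 1: r = r^2 * 12 mod 43 = 1^2 * 12 = 1*12 = 12
  bit 1 = 0: r = r^2 mod 43 = 12^2 = 15
  bit 2 = 0: r = r^2 mod 43 = 15^2 = 10
  bit 3 = 0: r = r^2 mod 43 = 10^2 = 14
  -> B = 14
s = B^a = 14^20 mod 43  (bits of 20 = 10100)
  bit 0 = 1: r = r^2 * 14 mod 43 = 1^2 * 14 = 1*14 = 14
  bit 1 = 0: r = r^2 mod 43 = 14^2 = 24
  bit 2 = 1: r = r^2 * 14 mod 43 = 24^2 * 14 = 17*14 = 23
  bit 3 = 0: r = r^2 mod 43 = 23^2 = 13
  bit 4 = 0: r = r^2 mod 43 = 13^2 = 40
  -> s = B^a = 40

Answer: 40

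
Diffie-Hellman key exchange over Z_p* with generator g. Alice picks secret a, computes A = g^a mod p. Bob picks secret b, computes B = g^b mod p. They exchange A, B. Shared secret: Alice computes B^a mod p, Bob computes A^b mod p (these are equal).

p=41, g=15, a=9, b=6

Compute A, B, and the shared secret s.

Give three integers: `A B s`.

Answer: 24 5 8

Derivation:
A = 15^9 mod 41  (bits of 9 = 1001)
  bit 0 = 1: r = r^2 * 15 mod 41 = 1^2 * 15 = 1*15 = 15
  bit 1 = 0: r = r^2 mod 41 = 15^2 = 20
  bit 2 = 0: r = r^2 mod 41 = 20^2 = 31
  bit 3 = 1: r = r^2 * 15 mod 41 = 31^2 * 15 = 18*15 = 24
  -> A = 24
B = 15^6 mod 41  (bits of 6 = 110)
  bit 0 = 1: r = r^2 * 15 mod 41 = 1^2 * 15 = 1*15 = 15
  bit 1 = 1: r = r^2 * 15 mod 41 = 15^2 * 15 = 20*15 = 13
  bit 2 = 0: r = r^2 mod 41 = 13^2 = 5
  -> B = 5
s = B^a = 5^9 mod 41  (bits of 9 = 1001)
  bit 0 = 1: r = r^2 * 5 mod 41 = 1^2 * 5 = 1*5 = 5
  bit 1 = 0: r = r^2 mod 41 = 5^2 = 25
  bit 2 = 0: r = r^2 mod 41 = 25^2 = 10
  bit 3 = 1: r = r^2 * 5 mod 41 = 10^2 * 5 = 18*5 = 8
  -> s = B^a = 8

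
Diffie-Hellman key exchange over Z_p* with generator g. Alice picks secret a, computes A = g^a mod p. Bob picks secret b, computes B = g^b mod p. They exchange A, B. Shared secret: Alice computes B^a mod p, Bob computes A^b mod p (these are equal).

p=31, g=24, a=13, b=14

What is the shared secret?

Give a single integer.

A = 24^13 mod 31  (bits of 13 = 1101)
  bit 0 = 1: r = r^2 * 24 mod 31 = 1^2 * 24 = 1*24 = 24
  bit 1 = 1: r = r^2 * 24 mod 31 = 24^2 * 24 = 18*24 = 29
  bit 2 = 0: r = r^2 mod 31 = 29^2 = 4
  bit 3 = 1: r = r^2 * 24 mod 31 = 4^2 * 24 = 16*24 = 12
  -> A = 12
B = 24^14 mod 31  (bits of 14 = 1110)
  bit 0 = 1: r = r^2 * 24 mod 31 = 1^2 * 24 = 1*24 = 24
  bit 1 = 1: r = r^2 * 24 mod 31 = 24^2 * 24 = 18*24 = 29
  bit 2 = 1: r = r^2 * 24 mod 31 = 29^2 * 24 = 4*24 = 3
  bit 3 = 0: r = r^2 mod 31 = 3^2 = 9
  -> B = 9
s = B^a = 9^13 mod 31  (bits of 13 = 1101)
  bit 0 = 1: r = r^2 * 9 mod 31 = 1^2 * 9 = 1*9 = 9
  bit 1 = 1: r = r^2 * 9 mod 31 = 9^2 * 9 = 19*9 = 16
  bit 2 = 0: r = r^2 mod 31 = 16^2 = 8
  bit 3 = 1: r = r^2 * 9 mod 31 = 8^2 * 9 = 2*9 = 18
  -> s = B^a = 18

Answer: 18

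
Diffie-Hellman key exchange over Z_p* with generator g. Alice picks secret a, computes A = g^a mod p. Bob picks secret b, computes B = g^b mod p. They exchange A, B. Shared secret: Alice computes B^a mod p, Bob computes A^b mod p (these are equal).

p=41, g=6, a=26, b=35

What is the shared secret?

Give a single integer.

Answer: 9

Derivation:
A = 6^26 mod 41  (bits of 26 = 11010)
  bit 0 = 1: r = r^2 * 6 mod 41 = 1^2 * 6 = 1*6 = 6
  bit 1 = 1: r = r^2 * 6 mod 41 = 6^2 * 6 = 36*6 = 11
  bit 2 = 0: r = r^2 mod 41 = 11^2 = 39
  bit 3 = 1: r = r^2 * 6 mod 41 = 39^2 * 6 = 4*6 = 24
  bit 4 = 0: r = r^2 mod 41 = 24^2 = 2
  -> A = 2
B = 6^35 mod 41  (bits of 35 = 100011)
  bit 0 = 1: r = r^2 * 6 mod 41 = 1^2 * 6 = 1*6 = 6
  bit 1 = 0: r = r^2 mod 41 = 6^2 = 36
  bit 2 = 0: r = r^2 mod 41 = 36^2 = 25
  bit 3 = 0: r = r^2 mod 41 = 25^2 = 10
  bit 4 = 1: r = r^2 * 6 mod 41 = 10^2 * 6 = 18*6 = 26
  bit 5 = 1: r = r^2 * 6 mod 41 = 26^2 * 6 = 20*6 = 38
  -> B = 38
s = B^a = 38^26 mod 41  (bits of 26 = 11010)
  bit 0 = 1: r = r^2 * 38 mod 41 = 1^2 * 38 = 1*38 = 38
  bit 1 = 1: r = r^2 * 38 mod 41 = 38^2 * 38 = 9*38 = 14
  bit 2 = 0: r = r^2 mod 41 = 14^2 = 32
  bit 3 = 1: r = r^2 * 38 mod 41 = 32^2 * 38 = 40*38 = 3
  bit 4 = 0: r = r^2 mod 41 = 3^2 = 9
  -> s = B^a = 9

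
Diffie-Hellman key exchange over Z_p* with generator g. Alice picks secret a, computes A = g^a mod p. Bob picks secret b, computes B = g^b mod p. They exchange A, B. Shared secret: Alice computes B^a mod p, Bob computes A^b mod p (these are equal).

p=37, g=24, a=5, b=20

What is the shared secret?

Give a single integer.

A = 24^5 mod 37  (bits of 5 = 101)
  bit 0 = 1: r = r^2 * 24 mod 37 = 1^2 * 24 = 1*24 = 24
  bit 1 = 0: r = r^2 mod 37 = 24^2 = 21
  bit 2 = 1: r = r^2 * 24 mod 37 = 21^2 * 24 = 34*24 = 2
  -> A = 2
B = 24^20 mod 37  (bits of 20 = 10100)
  bit 0 = 1: r = r^2 * 24 mod 37 = 1^2 * 24 = 1*24 = 24
  bit 1 = 0: r = r^2 mod 37 = 24^2 = 21
  bit 2 = 1: r = r^2 * 24 mod 37 = 21^2 * 24 = 34*24 = 2
  bit 3 = 0: r = r^2 mod 37 = 2^2 = 4
  bit 4 = 0: r = r^2 mod 37 = 4^2 = 16
  -> B = 16
s = B^a = 16^5 mod 37  (bits of 5 = 101)
  bit 0 = 1: r = r^2 * 16 mod 37 = 1^2 * 16 = 1*16 = 16
  bit 1 = 0: r = r^2 mod 37 = 16^2 = 34
  bit 2 = 1: r = r^2 * 16 mod 37 = 34^2 * 16 = 9*16 = 33
  -> s = B^a = 33

Answer: 33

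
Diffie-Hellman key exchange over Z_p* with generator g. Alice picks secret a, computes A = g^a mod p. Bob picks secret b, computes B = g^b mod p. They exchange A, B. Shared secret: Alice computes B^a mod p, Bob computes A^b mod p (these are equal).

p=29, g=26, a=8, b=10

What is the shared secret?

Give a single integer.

Answer: 24

Derivation:
A = 26^8 mod 29  (bits of 8 = 1000)
  bit 0 = 1: r = r^2 * 26 mod 29 = 1^2 * 26 = 1*26 = 26
  bit 1 = 0: r = r^2 mod 29 = 26^2 = 9
  bit 2 = 0: r = r^2 mod 29 = 9^2 = 23
  bit 3 = 0: r = r^2 mod 29 = 23^2 = 7
  -> A = 7
B = 26^10 mod 29  (bits of 10 = 1010)
  bit 0 = 1: r = r^2 * 26 mod 29 = 1^2 * 26 = 1*26 = 26
  bit 1 = 0: r = r^2 mod 29 = 26^2 = 9
  bit 2 = 1: r = r^2 * 26 mod 29 = 9^2 * 26 = 23*26 = 18
  bit 3 = 0: r = r^2 mod 29 = 18^2 = 5
  -> B = 5
s = B^a = 5^8 mod 29  (bits of 8 = 1000)
  bit 0 = 1: r = r^2 * 5 mod 29 = 1^2 * 5 = 1*5 = 5
  bit 1 = 0: r = r^2 mod 29 = 5^2 = 25
  bit 2 = 0: r = r^2 mod 29 = 25^2 = 16
  bit 3 = 0: r = r^2 mod 29 = 16^2 = 24
  -> s = B^a = 24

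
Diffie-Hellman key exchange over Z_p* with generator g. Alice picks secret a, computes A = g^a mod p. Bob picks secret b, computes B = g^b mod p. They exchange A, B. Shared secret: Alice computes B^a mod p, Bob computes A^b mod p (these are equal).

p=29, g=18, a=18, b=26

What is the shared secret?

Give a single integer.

Answer: 20

Derivation:
A = 18^18 mod 29  (bits of 18 = 10010)
  bit 0 = 1: r = r^2 * 18 mod 29 = 1^2 * 18 = 1*18 = 18
  bit 1 = 0: r = r^2 mod 29 = 18^2 = 5
  bit 2 = 0: r = r^2 mod 29 = 5^2 = 25
  bit 3 = 1: r = r^2 * 18 mod 29 = 25^2 * 18 = 16*18 = 27
  bit 4 = 0: r = r^2 mod 29 = 27^2 = 4
  -> A = 4
B = 18^26 mod 29  (bits of 26 = 11010)
  bit 0 = 1: r = r^2 * 18 mod 29 = 1^2 * 18 = 1*18 = 18
  bit 1 = 1: r = r^2 * 18 mod 29 = 18^2 * 18 = 5*18 = 3
  bit 2 = 0: r = r^2 mod 29 = 3^2 = 9
  bit 3 = 1: r = r^2 * 18 mod 29 = 9^2 * 18 = 23*18 = 8
  bit 4 = 0: r = r^2 mod 29 = 8^2 = 6
  -> B = 6
s = B^a = 6^18 mod 29  (bits of 18 = 10010)
  bit 0 = 1: r = r^2 * 6 mod 29 = 1^2 * 6 = 1*6 = 6
  bit 1 = 0: r = r^2 mod 29 = 6^2 = 7
  bit 2 = 0: r = r^2 mod 29 = 7^2 = 20
  bit 3 = 1: r = r^2 * 6 mod 29 = 20^2 * 6 = 23*6 = 22
  bit 4 = 0: r = r^2 mod 29 = 22^2 = 20
  -> s = B^a = 20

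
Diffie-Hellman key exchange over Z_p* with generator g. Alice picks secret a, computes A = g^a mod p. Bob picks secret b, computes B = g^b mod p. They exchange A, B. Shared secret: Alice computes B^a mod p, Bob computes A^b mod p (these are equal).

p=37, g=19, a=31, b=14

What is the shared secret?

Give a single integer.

A = 19^31 mod 37  (bits of 31 = 11111)
  bit 0 = 1: r = r^2 * 19 mod 37 = 1^2 * 19 = 1*19 = 19
  bit 1 = 1: r = r^2 * 19 mod 37 = 19^2 * 19 = 28*19 = 14
  bit 2 = 1: r = r^2 * 19 mod 37 = 14^2 * 19 = 11*19 = 24
  bit 3 = 1: r = r^2 * 19 mod 37 = 24^2 * 19 = 21*19 = 29
  bit 4 = 1: r = r^2 * 19 mod 37 = 29^2 * 19 = 27*19 = 32
  -> A = 32
B = 19^14 mod 37  (bits of 14 = 1110)
  bit 0 = 1: r = r^2 * 19 mod 37 = 1^2 * 19 = 1*19 = 19
  bit 1 = 1: r = r^2 * 19 mod 37 = 19^2 * 19 = 28*19 = 14
  bit 2 = 1: r = r^2 * 19 mod 37 = 14^2 * 19 = 11*19 = 24
  bit 3 = 0: r = r^2 mod 37 = 24^2 = 21
  -> B = 21
s = B^a = 21^31 mod 37  (bits of 31 = 11111)
  bit 0 = 1: r = r^2 * 21 mod 37 = 1^2 * 21 = 1*21 = 21
  bit 1 = 1: r = r^2 * 21 mod 37 = 21^2 * 21 = 34*21 = 11
  bit 2 = 1: r = r^2 * 21 mod 37 = 11^2 * 21 = 10*21 = 25
  bit 3 = 1: r = r^2 * 21 mod 37 = 25^2 * 21 = 33*21 = 27
  bit 4 = 1: r = r^2 * 21 mod 37 = 27^2 * 21 = 26*21 = 28
  -> s = B^a = 28

Answer: 28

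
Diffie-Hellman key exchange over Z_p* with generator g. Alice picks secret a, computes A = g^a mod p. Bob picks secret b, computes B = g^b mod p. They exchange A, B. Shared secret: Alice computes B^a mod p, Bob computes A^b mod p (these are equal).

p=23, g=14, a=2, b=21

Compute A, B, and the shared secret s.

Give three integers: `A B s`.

A = 14^2 mod 23  (bits of 2 = 10)
  bit 0 = 1: r = r^2 * 14 mod 23 = 1^2 * 14 = 1*14 = 14
  bit 1 = 0: r = r^2 mod 23 = 14^2 = 12
  -> A = 12
B = 14^21 mod 23  (bits of 21 = 10101)
  bit 0 = 1: r = r^2 * 14 mod 23 = 1^2 * 14 = 1*14 = 14
  bit 1 = 0: r = r^2 mod 23 = 14^2 = 12
  bit 2 = 1: r = r^2 * 14 mod 23 = 12^2 * 14 = 6*14 = 15
  bit 3 = 0: r = r^2 mod 23 = 15^2 = 18
  bit 4 = 1: r = r^2 * 14 mod 23 = 18^2 * 14 = 2*14 = 5
  -> B = 5
s = B^a = 5^2 mod 23  (bits of 2 = 10)
  bit 0 = 1: r = r^2 * 5 mod 23 = 1^2 * 5 = 1*5 = 5
  bit 1 = 0: r = r^2 mod 23 = 5^2 = 2
  -> s = B^a = 2

Answer: 12 5 2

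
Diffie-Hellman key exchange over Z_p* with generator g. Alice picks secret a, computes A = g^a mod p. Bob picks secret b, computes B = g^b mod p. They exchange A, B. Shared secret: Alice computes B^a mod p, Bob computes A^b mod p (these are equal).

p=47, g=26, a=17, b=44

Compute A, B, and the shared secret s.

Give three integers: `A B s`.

Answer: 35 34 16

Derivation:
A = 26^17 mod 47  (bits of 17 = 10001)
  bit 0 = 1: r = r^2 * 26 mod 47 = 1^2 * 26 = 1*26 = 26
  bit 1 = 0: r = r^2 mod 47 = 26^2 = 18
  bit 2 = 0: r = r^2 mod 47 = 18^2 = 42
  bit 3 = 0: r = r^2 mod 47 = 42^2 = 25
  bit 4 = 1: r = r^2 * 26 mod 47 = 25^2 * 26 = 14*26 = 35
  -> A = 35
B = 26^44 mod 47  (bits of 44 = 101100)
  bit 0 = 1: r = r^2 * 26 mod 47 = 1^2 * 26 = 1*26 = 26
  bit 1 = 0: r = r^2 mod 47 = 26^2 = 18
  bit 2 = 1: r = r^2 * 26 mod 47 = 18^2 * 26 = 42*26 = 11
  bit 3 = 1: r = r^2 * 26 mod 47 = 11^2 * 26 = 27*26 = 44
  bit 4 = 0: r = r^2 mod 47 = 44^2 = 9
  bit 5 = 0: r = r^2 mod 47 = 9^2 = 34
  -> B = 34
s = B^a = 34^17 mod 47  (bits of 17 = 10001)
  bit 0 = 1: r = r^2 * 34 mod 47 = 1^2 * 34 = 1*34 = 34
  bit 1 = 0: r = r^2 mod 47 = 34^2 = 28
  bit 2 = 0: r = r^2 mod 47 = 28^2 = 32
  bit 3 = 0: r = r^2 mod 47 = 32^2 = 37
  bit 4 = 1: r = r^2 * 34 mod 47 = 37^2 * 34 = 6*34 = 16
  -> s = B^a = 16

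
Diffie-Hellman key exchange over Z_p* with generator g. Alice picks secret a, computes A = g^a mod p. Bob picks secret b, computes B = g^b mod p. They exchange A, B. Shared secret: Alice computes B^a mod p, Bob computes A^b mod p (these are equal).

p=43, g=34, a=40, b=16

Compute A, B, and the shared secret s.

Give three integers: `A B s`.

A = 34^40 mod 43  (bits of 40 = 101000)
  bit 0 = 1: r = r^2 * 34 mod 43 = 1^2 * 34 = 1*34 = 34
  bit 1 = 0: r = r^2 mod 43 = 34^2 = 38
  bit 2 = 1: r = r^2 * 34 mod 43 = 38^2 * 34 = 25*34 = 33
  bit 3 = 0: r = r^2 mod 43 = 33^2 = 14
  bit 4 = 0: r = r^2 mod 43 = 14^2 = 24
  bit 5 = 0: r = r^2 mod 43 = 24^2 = 17
  -> A = 17
B = 34^16 mod 43  (bits of 16 = 10000)
  bit 0 = 1: r = r^2 * 34 mod 43 = 1^2 * 34 = 1*34 = 34
  bit 1 = 0: r = r^2 mod 43 = 34^2 = 38
  bit 2 = 0: r = r^2 mod 43 = 38^2 = 25
  bit 3 = 0: r = r^2 mod 43 = 25^2 = 23
  bit 4 = 0: r = r^2 mod 43 = 23^2 = 13
  -> B = 13
s = B^a = 13^40 mod 43  (bits of 40 = 101000)
  bit 0 = 1: r = r^2 * 13 mod 43 = 1^2 * 13 = 1*13 = 13
  bit 1 = 0: r = r^2 mod 43 = 13^2 = 40
  bit 2 = 1: r = r^2 * 13 mod 43 = 40^2 * 13 = 9*13 = 31
  bit 3 = 0: r = r^2 mod 43 = 31^2 = 15
  bit 4 = 0: r = r^2 mod 43 = 15^2 = 10
  bit 5 = 0: r = r^2 mod 43 = 10^2 = 14
  -> s = B^a = 14

Answer: 17 13 14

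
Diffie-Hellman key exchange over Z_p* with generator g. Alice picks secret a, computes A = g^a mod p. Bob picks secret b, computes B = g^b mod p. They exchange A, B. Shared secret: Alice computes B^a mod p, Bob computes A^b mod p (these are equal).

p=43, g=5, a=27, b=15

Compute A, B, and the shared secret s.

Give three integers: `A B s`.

Answer: 27 8 27

Derivation:
A = 5^27 mod 43  (bits of 27 = 11011)
  bit 0 = 1: r = r^2 * 5 mod 43 = 1^2 * 5 = 1*5 = 5
  bit 1 = 1: r = r^2 * 5 mod 43 = 5^2 * 5 = 25*5 = 39
  bit 2 = 0: r = r^2 mod 43 = 39^2 = 16
  bit 3 = 1: r = r^2 * 5 mod 43 = 16^2 * 5 = 41*5 = 33
  bit 4 = 1: r = r^2 * 5 mod 43 = 33^2 * 5 = 14*5 = 27
  -> A = 27
B = 5^15 mod 43  (bits of 15 = 1111)
  bit 0 = 1: r = r^2 * 5 mod 43 = 1^2 * 5 = 1*5 = 5
  bit 1 = 1: r = r^2 * 5 mod 43 = 5^2 * 5 = 25*5 = 39
  bit 2 = 1: r = r^2 * 5 mod 43 = 39^2 * 5 = 16*5 = 37
  bit 3 = 1: r = r^2 * 5 mod 43 = 37^2 * 5 = 36*5 = 8
  -> B = 8
s = B^a = 8^27 mod 43  (bits of 27 = 11011)
  bit 0 = 1: r = r^2 * 8 mod 43 = 1^2 * 8 = 1*8 = 8
  bit 1 = 1: r = r^2 * 8 mod 43 = 8^2 * 8 = 21*8 = 39
  bit 2 = 0: r = r^2 mod 43 = 39^2 = 16
  bit 3 = 1: r = r^2 * 8 mod 43 = 16^2 * 8 = 41*8 = 27
  bit 4 = 1: r = r^2 * 8 mod 43 = 27^2 * 8 = 41*8 = 27
  -> s = B^a = 27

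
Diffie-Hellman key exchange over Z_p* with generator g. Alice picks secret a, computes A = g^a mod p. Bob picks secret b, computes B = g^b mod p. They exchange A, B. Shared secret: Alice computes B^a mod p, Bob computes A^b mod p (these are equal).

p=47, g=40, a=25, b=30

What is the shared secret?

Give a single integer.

Answer: 34

Derivation:
A = 40^25 mod 47  (bits of 25 = 11001)
  bit 0 = 1: r = r^2 * 40 mod 47 = 1^2 * 40 = 1*40 = 40
  bit 1 = 1: r = r^2 * 40 mod 47 = 40^2 * 40 = 2*40 = 33
  bit 2 = 0: r = r^2 mod 47 = 33^2 = 8
  bit 3 = 0: r = r^2 mod 47 = 8^2 = 17
  bit 4 = 1: r = r^2 * 40 mod 47 = 17^2 * 40 = 7*40 = 45
  -> A = 45
B = 40^30 mod 47  (bits of 30 = 11110)
  bit 0 = 1: r = r^2 * 40 mod 47 = 1^2 * 40 = 1*40 = 40
  bit 1 = 1: r = r^2 * 40 mod 47 = 40^2 * 40 = 2*40 = 33
  bit 2 = 1: r = r^2 * 40 mod 47 = 33^2 * 40 = 8*40 = 38
  bit 3 = 1: r = r^2 * 40 mod 47 = 38^2 * 40 = 34*40 = 44
  bit 4 = 0: r = r^2 mod 47 = 44^2 = 9
  -> B = 9
s = B^a = 9^25 mod 47  (bits of 25 = 11001)
  bit 0 = 1: r = r^2 * 9 mod 47 = 1^2 * 9 = 1*9 = 9
  bit 1 = 1: r = r^2 * 9 mod 47 = 9^2 * 9 = 34*9 = 24
  bit 2 = 0: r = r^2 mod 47 = 24^2 = 12
  bit 3 = 0: r = r^2 mod 47 = 12^2 = 3
  bit 4 = 1: r = r^2 * 9 mod 47 = 3^2 * 9 = 9*9 = 34
  -> s = B^a = 34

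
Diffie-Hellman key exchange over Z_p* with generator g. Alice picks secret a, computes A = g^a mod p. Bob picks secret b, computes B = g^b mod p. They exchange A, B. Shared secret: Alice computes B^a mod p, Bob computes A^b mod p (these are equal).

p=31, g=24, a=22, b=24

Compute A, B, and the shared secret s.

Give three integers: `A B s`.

A = 24^22 mod 31  (bits of 22 = 10110)
  bit 0 = 1: r = r^2 * 24 mod 31 = 1^2 * 24 = 1*24 = 24
  bit 1 = 0: r = r^2 mod 31 = 24^2 = 18
  bit 2 = 1: r = r^2 * 24 mod 31 = 18^2 * 24 = 14*24 = 26
  bit 3 = 1: r = r^2 * 24 mod 31 = 26^2 * 24 = 25*24 = 11
  bit 4 = 0: r = r^2 mod 31 = 11^2 = 28
  -> A = 28
B = 24^24 mod 31  (bits of 24 = 11000)
  bit 0 = 1: r = r^2 * 24 mod 31 = 1^2 * 24 = 1*24 = 24
  bit 1 = 1: r = r^2 * 24 mod 31 = 24^2 * 24 = 18*24 = 29
  bit 2 = 0: r = r^2 mod 31 = 29^2 = 4
  bit 3 = 0: r = r^2 mod 31 = 4^2 = 16
  bit 4 = 0: r = r^2 mod 31 = 16^2 = 8
  -> B = 8
s = B^a = 8^22 mod 31  (bits of 22 = 10110)
  bit 0 = 1: r = r^2 * 8 mod 31 = 1^2 * 8 = 1*8 = 8
  bit 1 = 0: r = r^2 mod 31 = 8^2 = 2
  bit 2 = 1: r = r^2 * 8 mod 31 = 2^2 * 8 = 4*8 = 1
  bit 3 = 1: r = r^2 * 8 mod 31 = 1^2 * 8 = 1*8 = 8
  bit 4 = 0: r = r^2 mod 31 = 8^2 = 2
  -> s = B^a = 2

Answer: 28 8 2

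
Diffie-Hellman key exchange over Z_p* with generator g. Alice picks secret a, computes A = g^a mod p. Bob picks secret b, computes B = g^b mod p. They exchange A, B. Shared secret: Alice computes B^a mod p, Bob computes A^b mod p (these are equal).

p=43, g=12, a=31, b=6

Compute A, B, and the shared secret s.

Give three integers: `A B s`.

A = 12^31 mod 43  (bits of 31 = 11111)
  bit 0 = 1: r = r^2 * 12 mod 43 = 1^2 * 12 = 1*12 = 12
  bit 1 = 1: r = r^2 * 12 mod 43 = 12^2 * 12 = 15*12 = 8
  bit 2 = 1: r = r^2 * 12 mod 43 = 8^2 * 12 = 21*12 = 37
  bit 3 = 1: r = r^2 * 12 mod 43 = 37^2 * 12 = 36*12 = 2
  bit 4 = 1: r = r^2 * 12 mod 43 = 2^2 * 12 = 4*12 = 5
  -> A = 5
B = 12^6 mod 43  (bits of 6 = 110)
  bit 0 = 1: r = r^2 * 12 mod 43 = 1^2 * 12 = 1*12 = 12
  bit 1 = 1: r = r^2 * 12 mod 43 = 12^2 * 12 = 15*12 = 8
  bit 2 = 0: r = r^2 mod 43 = 8^2 = 21
  -> B = 21
s = B^a = 21^31 mod 43  (bits of 31 = 11111)
  bit 0 = 1: r = r^2 * 21 mod 43 = 1^2 * 21 = 1*21 = 21
  bit 1 = 1: r = r^2 * 21 mod 43 = 21^2 * 21 = 11*21 = 16
  bit 2 = 1: r = r^2 * 21 mod 43 = 16^2 * 21 = 41*21 = 1
  bit 3 = 1: r = r^2 * 21 mod 43 = 1^2 * 21 = 1*21 = 21
  bit 4 = 1: r = r^2 * 21 mod 43 = 21^2 * 21 = 11*21 = 16
  -> s = B^a = 16

Answer: 5 21 16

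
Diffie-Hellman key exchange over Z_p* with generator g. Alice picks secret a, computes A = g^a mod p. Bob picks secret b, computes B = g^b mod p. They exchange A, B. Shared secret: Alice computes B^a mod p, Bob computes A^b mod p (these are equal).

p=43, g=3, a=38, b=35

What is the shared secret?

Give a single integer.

Answer: 6

Derivation:
A = 3^38 mod 43  (bits of 38 = 100110)
  bit 0 = 1: r = r^2 * 3 mod 43 = 1^2 * 3 = 1*3 = 3
  bit 1 = 0: r = r^2 mod 43 = 3^2 = 9
  bit 2 = 0: r = r^2 mod 43 = 9^2 = 38
  bit 3 = 1: r = r^2 * 3 mod 43 = 38^2 * 3 = 25*3 = 32
  bit 4 = 1: r = r^2 * 3 mod 43 = 32^2 * 3 = 35*3 = 19
  bit 5 = 0: r = r^2 mod 43 = 19^2 = 17
  -> A = 17
B = 3^35 mod 43  (bits of 35 = 100011)
  bit 0 = 1: r = r^2 * 3 mod 43 = 1^2 * 3 = 1*3 = 3
  bit 1 = 0: r = r^2 mod 43 = 3^2 = 9
  bit 2 = 0: r = r^2 mod 43 = 9^2 = 38
  bit 3 = 0: r = r^2 mod 43 = 38^2 = 25
  bit 4 = 1: r = r^2 * 3 mod 43 = 25^2 * 3 = 23*3 = 26
  bit 5 = 1: r = r^2 * 3 mod 43 = 26^2 * 3 = 31*3 = 7
  -> B = 7
s = B^a = 7^38 mod 43  (bits of 38 = 100110)
  bit 0 = 1: r = r^2 * 7 mod 43 = 1^2 * 7 = 1*7 = 7
  bit 1 = 0: r = r^2 mod 43 = 7^2 = 6
  bit 2 = 0: r = r^2 mod 43 = 6^2 = 36
  bit 3 = 1: r = r^2 * 7 mod 43 = 36^2 * 7 = 6*7 = 42
  bit 4 = 1: r = r^2 * 7 mod 43 = 42^2 * 7 = 1*7 = 7
  bit 5 = 0: r = r^2 mod 43 = 7^2 = 6
  -> s = B^a = 6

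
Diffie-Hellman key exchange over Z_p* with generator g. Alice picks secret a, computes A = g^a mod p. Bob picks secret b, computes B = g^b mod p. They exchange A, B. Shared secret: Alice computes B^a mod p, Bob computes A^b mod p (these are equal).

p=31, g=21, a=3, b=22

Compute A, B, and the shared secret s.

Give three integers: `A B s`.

A = 21^3 mod 31  (bits of 3 = 11)
  bit 0 = 1: r = r^2 * 21 mod 31 = 1^2 * 21 = 1*21 = 21
  bit 1 = 1: r = r^2 * 21 mod 31 = 21^2 * 21 = 7*21 = 23
  -> A = 23
B = 21^22 mod 31  (bits of 22 = 10110)
  bit 0 = 1: r = r^2 * 21 mod 31 = 1^2 * 21 = 1*21 = 21
  bit 1 = 0: r = r^2 mod 31 = 21^2 = 7
  bit 2 = 1: r = r^2 * 21 mod 31 = 7^2 * 21 = 18*21 = 6
  bit 3 = 1: r = r^2 * 21 mod 31 = 6^2 * 21 = 5*21 = 12
  bit 4 = 0: r = r^2 mod 31 = 12^2 = 20
  -> B = 20
s = B^a = 20^3 mod 31  (bits of 3 = 11)
  bit 0 = 1: r = r^2 * 20 mod 31 = 1^2 * 20 = 1*20 = 20
  bit 1 = 1: r = r^2 * 20 mod 31 = 20^2 * 20 = 28*20 = 2
  -> s = B^a = 2

Answer: 23 20 2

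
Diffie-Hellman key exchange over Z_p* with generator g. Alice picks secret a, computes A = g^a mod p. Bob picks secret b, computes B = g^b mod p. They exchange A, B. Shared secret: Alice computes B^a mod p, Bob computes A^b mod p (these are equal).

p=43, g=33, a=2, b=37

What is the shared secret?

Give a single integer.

A = 33^2 mod 43  (bits of 2 = 10)
  bit 0 = 1: r = r^2 * 33 mod 43 = 1^2 * 33 = 1*33 = 33
  bit 1 = 0: r = r^2 mod 43 = 33^2 = 14
  -> A = 14
B = 33^37 mod 43  (bits of 37 = 100101)
  bit 0 = 1: r = r^2 * 33 mod 43 = 1^2 * 33 = 1*33 = 33
  bit 1 = 0: r = r^2 mod 43 = 33^2 = 14
  bit 2 = 0: r = r^2 mod 43 = 14^2 = 24
  bit 3 = 1: r = r^2 * 33 mod 43 = 24^2 * 33 = 17*33 = 2
  bit 4 = 0: r = r^2 mod 43 = 2^2 = 4
  bit 5 = 1: r = r^2 * 33 mod 43 = 4^2 * 33 = 16*33 = 12
  -> B = 12
s = B^a = 12^2 mod 43  (bits of 2 = 10)
  bit 0 = 1: r = r^2 * 12 mod 43 = 1^2 * 12 = 1*12 = 12
  bit 1 = 0: r = r^2 mod 43 = 12^2 = 15
  -> s = B^a = 15

Answer: 15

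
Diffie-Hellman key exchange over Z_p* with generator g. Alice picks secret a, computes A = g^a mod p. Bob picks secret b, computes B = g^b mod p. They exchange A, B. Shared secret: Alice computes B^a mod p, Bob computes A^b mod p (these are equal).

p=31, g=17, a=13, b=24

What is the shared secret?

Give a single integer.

Answer: 2

Derivation:
A = 17^13 mod 31  (bits of 13 = 1101)
  bit 0 = 1: r = r^2 * 17 mod 31 = 1^2 * 17 = 1*17 = 17
  bit 1 = 1: r = r^2 * 17 mod 31 = 17^2 * 17 = 10*17 = 15
  bit 2 = 0: r = r^2 mod 31 = 15^2 = 8
  bit 3 = 1: r = r^2 * 17 mod 31 = 8^2 * 17 = 2*17 = 3
  -> A = 3
B = 17^24 mod 31  (bits of 24 = 11000)
  bit 0 = 1: r = r^2 * 17 mod 31 = 1^2 * 17 = 1*17 = 17
  bit 1 = 1: r = r^2 * 17 mod 31 = 17^2 * 17 = 10*17 = 15
  bit 2 = 0: r = r^2 mod 31 = 15^2 = 8
  bit 3 = 0: r = r^2 mod 31 = 8^2 = 2
  bit 4 = 0: r = r^2 mod 31 = 2^2 = 4
  -> B = 4
s = B^a = 4^13 mod 31  (bits of 13 = 1101)
  bit 0 = 1: r = r^2 * 4 mod 31 = 1^2 * 4 = 1*4 = 4
  bit 1 = 1: r = r^2 * 4 mod 31 = 4^2 * 4 = 16*4 = 2
  bit 2 = 0: r = r^2 mod 31 = 2^2 = 4
  bit 3 = 1: r = r^2 * 4 mod 31 = 4^2 * 4 = 16*4 = 2
  -> s = B^a = 2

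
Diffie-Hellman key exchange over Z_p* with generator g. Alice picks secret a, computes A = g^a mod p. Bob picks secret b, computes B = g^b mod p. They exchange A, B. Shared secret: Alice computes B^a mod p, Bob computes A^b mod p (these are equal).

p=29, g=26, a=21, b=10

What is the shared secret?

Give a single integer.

A = 26^21 mod 29  (bits of 21 = 10101)
  bit 0 = 1: r = r^2 * 26 mod 29 = 1^2 * 26 = 1*26 = 26
  bit 1 = 0: r = r^2 mod 29 = 26^2 = 9
  bit 2 = 1: r = r^2 * 26 mod 29 = 9^2 * 26 = 23*26 = 18
  bit 3 = 0: r = r^2 mod 29 = 18^2 = 5
  bit 4 = 1: r = r^2 * 26 mod 29 = 5^2 * 26 = 25*26 = 12
  -> A = 12
B = 26^10 mod 29  (bits of 10 = 1010)
  bit 0 = 1: r = r^2 * 26 mod 29 = 1^2 * 26 = 1*26 = 26
  bit 1 = 0: r = r^2 mod 29 = 26^2 = 9
  bit 2 = 1: r = r^2 * 26 mod 29 = 9^2 * 26 = 23*26 = 18
  bit 3 = 0: r = r^2 mod 29 = 18^2 = 5
  -> B = 5
s = B^a = 5^21 mod 29  (bits of 21 = 10101)
  bit 0 = 1: r = r^2 * 5 mod 29 = 1^2 * 5 = 1*5 = 5
  bit 1 = 0: r = r^2 mod 29 = 5^2 = 25
  bit 2 = 1: r = r^2 * 5 mod 29 = 25^2 * 5 = 16*5 = 22
  bit 3 = 0: r = r^2 mod 29 = 22^2 = 20
  bit 4 = 1: r = r^2 * 5 mod 29 = 20^2 * 5 = 23*5 = 28
  -> s = B^a = 28

Answer: 28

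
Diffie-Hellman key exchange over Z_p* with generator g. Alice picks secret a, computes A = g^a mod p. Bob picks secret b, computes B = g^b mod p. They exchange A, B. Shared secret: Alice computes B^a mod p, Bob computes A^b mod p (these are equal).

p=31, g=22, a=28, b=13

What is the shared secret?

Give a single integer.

Answer: 20

Derivation:
A = 22^28 mod 31  (bits of 28 = 11100)
  bit 0 = 1: r = r^2 * 22 mod 31 = 1^2 * 22 = 1*22 = 22
  bit 1 = 1: r = r^2 * 22 mod 31 = 22^2 * 22 = 19*22 = 15
  bit 2 = 1: r = r^2 * 22 mod 31 = 15^2 * 22 = 8*22 = 21
  bit 3 = 0: r = r^2 mod 31 = 21^2 = 7
  bit 4 = 0: r = r^2 mod 31 = 7^2 = 18
  -> A = 18
B = 22^13 mod 31  (bits of 13 = 1101)
  bit 0 = 1: r = r^2 * 22 mod 31 = 1^2 * 22 = 1*22 = 22
  bit 1 = 1: r = r^2 * 22 mod 31 = 22^2 * 22 = 19*22 = 15
  bit 2 = 0: r = r^2 mod 31 = 15^2 = 8
  bit 3 = 1: r = r^2 * 22 mod 31 = 8^2 * 22 = 2*22 = 13
  -> B = 13
s = B^a = 13^28 mod 31  (bits of 28 = 11100)
  bit 0 = 1: r = r^2 * 13 mod 31 = 1^2 * 13 = 1*13 = 13
  bit 1 = 1: r = r^2 * 13 mod 31 = 13^2 * 13 = 14*13 = 27
  bit 2 = 1: r = r^2 * 13 mod 31 = 27^2 * 13 = 16*13 = 22
  bit 3 = 0: r = r^2 mod 31 = 22^2 = 19
  bit 4 = 0: r = r^2 mod 31 = 19^2 = 20
  -> s = B^a = 20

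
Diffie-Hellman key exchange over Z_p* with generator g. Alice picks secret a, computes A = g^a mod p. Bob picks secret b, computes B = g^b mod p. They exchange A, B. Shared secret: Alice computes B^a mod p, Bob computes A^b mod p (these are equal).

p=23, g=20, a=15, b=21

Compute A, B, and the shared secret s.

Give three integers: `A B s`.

Answer: 11 15 21

Derivation:
A = 20^15 mod 23  (bits of 15 = 1111)
  bit 0 = 1: r = r^2 * 20 mod 23 = 1^2 * 20 = 1*20 = 20
  bit 1 = 1: r = r^2 * 20 mod 23 = 20^2 * 20 = 9*20 = 19
  bit 2 = 1: r = r^2 * 20 mod 23 = 19^2 * 20 = 16*20 = 21
  bit 3 = 1: r = r^2 * 20 mod 23 = 21^2 * 20 = 4*20 = 11
  -> A = 11
B = 20^21 mod 23  (bits of 21 = 10101)
  bit 0 = 1: r = r^2 * 20 mod 23 = 1^2 * 20 = 1*20 = 20
  bit 1 = 0: r = r^2 mod 23 = 20^2 = 9
  bit 2 = 1: r = r^2 * 20 mod 23 = 9^2 * 20 = 12*20 = 10
  bit 3 = 0: r = r^2 mod 23 = 10^2 = 8
  bit 4 = 1: r = r^2 * 20 mod 23 = 8^2 * 20 = 18*20 = 15
  -> B = 15
s = B^a = 15^15 mod 23  (bits of 15 = 1111)
  bit 0 = 1: r = r^2 * 15 mod 23 = 1^2 * 15 = 1*15 = 15
  bit 1 = 1: r = r^2 * 15 mod 23 = 15^2 * 15 = 18*15 = 17
  bit 2 = 1: r = r^2 * 15 mod 23 = 17^2 * 15 = 13*15 = 11
  bit 3 = 1: r = r^2 * 15 mod 23 = 11^2 * 15 = 6*15 = 21
  -> s = B^a = 21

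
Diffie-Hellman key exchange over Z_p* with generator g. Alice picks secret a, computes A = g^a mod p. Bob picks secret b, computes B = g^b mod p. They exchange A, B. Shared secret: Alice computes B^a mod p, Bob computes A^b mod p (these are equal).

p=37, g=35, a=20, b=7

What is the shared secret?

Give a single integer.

A = 35^20 mod 37  (bits of 20 = 10100)
  bit 0 = 1: r = r^2 * 35 mod 37 = 1^2 * 35 = 1*35 = 35
  bit 1 = 0: r = r^2 mod 37 = 35^2 = 4
  bit 2 = 1: r = r^2 * 35 mod 37 = 4^2 * 35 = 16*35 = 5
  bit 3 = 0: r = r^2 mod 37 = 5^2 = 25
  bit 4 = 0: r = r^2 mod 37 = 25^2 = 33
  -> A = 33
B = 35^7 mod 37  (bits of 7 = 111)
  bit 0 = 1: r = r^2 * 35 mod 37 = 1^2 * 35 = 1*35 = 35
  bit 1 = 1: r = r^2 * 35 mod 37 = 35^2 * 35 = 4*35 = 29
  bit 2 = 1: r = r^2 * 35 mod 37 = 29^2 * 35 = 27*35 = 20
  -> B = 20
s = B^a = 20^20 mod 37  (bits of 20 = 10100)
  bit 0 = 1: r = r^2 * 20 mod 37 = 1^2 * 20 = 1*20 = 20
  bit 1 = 0: r = r^2 mod 37 = 20^2 = 30
  bit 2 = 1: r = r^2 * 20 mod 37 = 30^2 * 20 = 12*20 = 18
  bit 3 = 0: r = r^2 mod 37 = 18^2 = 28
  bit 4 = 0: r = r^2 mod 37 = 28^2 = 7
  -> s = B^a = 7

Answer: 7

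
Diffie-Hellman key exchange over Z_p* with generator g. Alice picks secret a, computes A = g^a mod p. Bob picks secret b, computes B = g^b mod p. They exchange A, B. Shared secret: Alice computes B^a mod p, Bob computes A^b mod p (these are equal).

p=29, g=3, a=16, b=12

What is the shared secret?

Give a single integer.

Answer: 24

Derivation:
A = 3^16 mod 29  (bits of 16 = 10000)
  bit 0 = 1: r = r^2 * 3 mod 29 = 1^2 * 3 = 1*3 = 3
  bit 1 = 0: r = r^2 mod 29 = 3^2 = 9
  bit 2 = 0: r = r^2 mod 29 = 9^2 = 23
  bit 3 = 0: r = r^2 mod 29 = 23^2 = 7
  bit 4 = 0: r = r^2 mod 29 = 7^2 = 20
  -> A = 20
B = 3^12 mod 29  (bits of 12 = 1100)
  bit 0 = 1: r = r^2 * 3 mod 29 = 1^2 * 3 = 1*3 = 3
  bit 1 = 1: r = r^2 * 3 mod 29 = 3^2 * 3 = 9*3 = 27
  bit 2 = 0: r = r^2 mod 29 = 27^2 = 4
  bit 3 = 0: r = r^2 mod 29 = 4^2 = 16
  -> B = 16
s = B^a = 16^16 mod 29  (bits of 16 = 10000)
  bit 0 = 1: r = r^2 * 16 mod 29 = 1^2 * 16 = 1*16 = 16
  bit 1 = 0: r = r^2 mod 29 = 16^2 = 24
  bit 2 = 0: r = r^2 mod 29 = 24^2 = 25
  bit 3 = 0: r = r^2 mod 29 = 25^2 = 16
  bit 4 = 0: r = r^2 mod 29 = 16^2 = 24
  -> s = B^a = 24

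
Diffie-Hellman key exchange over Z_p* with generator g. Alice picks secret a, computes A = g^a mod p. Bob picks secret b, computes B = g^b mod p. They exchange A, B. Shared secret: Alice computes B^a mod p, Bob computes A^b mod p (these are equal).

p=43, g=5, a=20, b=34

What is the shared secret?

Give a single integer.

Answer: 13

Derivation:
A = 5^20 mod 43  (bits of 20 = 10100)
  bit 0 = 1: r = r^2 * 5 mod 43 = 1^2 * 5 = 1*5 = 5
  bit 1 = 0: r = r^2 mod 43 = 5^2 = 25
  bit 2 = 1: r = r^2 * 5 mod 43 = 25^2 * 5 = 23*5 = 29
  bit 3 = 0: r = r^2 mod 43 = 29^2 = 24
  bit 4 = 0: r = r^2 mod 43 = 24^2 = 17
  -> A = 17
B = 5^34 mod 43  (bits of 34 = 100010)
  bit 0 = 1: r = r^2 * 5 mod 43 = 1^2 * 5 = 1*5 = 5
  bit 1 = 0: r = r^2 mod 43 = 5^2 = 25
  bit 2 = 0: r = r^2 mod 43 = 25^2 = 23
  bit 3 = 0: r = r^2 mod 43 = 23^2 = 13
  bit 4 = 1: r = r^2 * 5 mod 43 = 13^2 * 5 = 40*5 = 28
  bit 5 = 0: r = r^2 mod 43 = 28^2 = 10
  -> B = 10
s = B^a = 10^20 mod 43  (bits of 20 = 10100)
  bit 0 = 1: r = r^2 * 10 mod 43 = 1^2 * 10 = 1*10 = 10
  bit 1 = 0: r = r^2 mod 43 = 10^2 = 14
  bit 2 = 1: r = r^2 * 10 mod 43 = 14^2 * 10 = 24*10 = 25
  bit 3 = 0: r = r^2 mod 43 = 25^2 = 23
  bit 4 = 0: r = r^2 mod 43 = 23^2 = 13
  -> s = B^a = 13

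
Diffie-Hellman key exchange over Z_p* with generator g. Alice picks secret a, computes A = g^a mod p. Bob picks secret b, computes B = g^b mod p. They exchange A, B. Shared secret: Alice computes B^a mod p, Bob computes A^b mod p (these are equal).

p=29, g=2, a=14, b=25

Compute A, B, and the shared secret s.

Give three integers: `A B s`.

A = 2^14 mod 29  (bits of 14 = 1110)
  bit 0 = 1: r = r^2 * 2 mod 29 = 1^2 * 2 = 1*2 = 2
  bit 1 = 1: r = r^2 * 2 mod 29 = 2^2 * 2 = 4*2 = 8
  bit 2 = 1: r = r^2 * 2 mod 29 = 8^2 * 2 = 6*2 = 12
  bit 3 = 0: r = r^2 mod 29 = 12^2 = 28
  -> A = 28
B = 2^25 mod 29  (bits of 25 = 11001)
  bit 0 = 1: r = r^2 * 2 mod 29 = 1^2 * 2 = 1*2 = 2
  bit 1 = 1: r = r^2 * 2 mod 29 = 2^2 * 2 = 4*2 = 8
  bit 2 = 0: r = r^2 mod 29 = 8^2 = 6
  bit 3 = 0: r = r^2 mod 29 = 6^2 = 7
  bit 4 = 1: r = r^2 * 2 mod 29 = 7^2 * 2 = 20*2 = 11
  -> B = 11
s = B^a = 11^14 mod 29  (bits of 14 = 1110)
  bit 0 = 1: r = r^2 * 11 mod 29 = 1^2 * 11 = 1*11 = 11
  bit 1 = 1: r = r^2 * 11 mod 29 = 11^2 * 11 = 5*11 = 26
  bit 2 = 1: r = r^2 * 11 mod 29 = 26^2 * 11 = 9*11 = 12
  bit 3 = 0: r = r^2 mod 29 = 12^2 = 28
  -> s = B^a = 28

Answer: 28 11 28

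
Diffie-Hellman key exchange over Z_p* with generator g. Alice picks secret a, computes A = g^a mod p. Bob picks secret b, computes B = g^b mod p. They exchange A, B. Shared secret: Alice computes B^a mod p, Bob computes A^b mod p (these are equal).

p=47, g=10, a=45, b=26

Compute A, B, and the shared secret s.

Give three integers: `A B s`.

Answer: 33 34 18

Derivation:
A = 10^45 mod 47  (bits of 45 = 101101)
  bit 0 = 1: r = r^2 * 10 mod 47 = 1^2 * 10 = 1*10 = 10
  bit 1 = 0: r = r^2 mod 47 = 10^2 = 6
  bit 2 = 1: r = r^2 * 10 mod 47 = 6^2 * 10 = 36*10 = 31
  bit 3 = 1: r = r^2 * 10 mod 47 = 31^2 * 10 = 21*10 = 22
  bit 4 = 0: r = r^2 mod 47 = 22^2 = 14
  bit 5 = 1: r = r^2 * 10 mod 47 = 14^2 * 10 = 8*10 = 33
  -> A = 33
B = 10^26 mod 47  (bits of 26 = 11010)
  bit 0 = 1: r = r^2 * 10 mod 47 = 1^2 * 10 = 1*10 = 10
  bit 1 = 1: r = r^2 * 10 mod 47 = 10^2 * 10 = 6*10 = 13
  bit 2 = 0: r = r^2 mod 47 = 13^2 = 28
  bit 3 = 1: r = r^2 * 10 mod 47 = 28^2 * 10 = 32*10 = 38
  bit 4 = 0: r = r^2 mod 47 = 38^2 = 34
  -> B = 34
s = B^a = 34^45 mod 47  (bits of 45 = 101101)
  bit 0 = 1: r = r^2 * 34 mod 47 = 1^2 * 34 = 1*34 = 34
  bit 1 = 0: r = r^2 mod 47 = 34^2 = 28
  bit 2 = 1: r = r^2 * 34 mod 47 = 28^2 * 34 = 32*34 = 7
  bit 3 = 1: r = r^2 * 34 mod 47 = 7^2 * 34 = 2*34 = 21
  bit 4 = 0: r = r^2 mod 47 = 21^2 = 18
  bit 5 = 1: r = r^2 * 34 mod 47 = 18^2 * 34 = 42*34 = 18
  -> s = B^a = 18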